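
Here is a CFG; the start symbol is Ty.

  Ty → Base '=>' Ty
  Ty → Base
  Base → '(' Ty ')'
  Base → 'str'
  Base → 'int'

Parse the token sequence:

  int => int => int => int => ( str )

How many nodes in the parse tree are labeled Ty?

6

[Ty [Base int] => [Ty [Base int] => [Ty [Base int] => [Ty [Base int] => [Ty [Base ( [Ty [Base str]] )]]]]]]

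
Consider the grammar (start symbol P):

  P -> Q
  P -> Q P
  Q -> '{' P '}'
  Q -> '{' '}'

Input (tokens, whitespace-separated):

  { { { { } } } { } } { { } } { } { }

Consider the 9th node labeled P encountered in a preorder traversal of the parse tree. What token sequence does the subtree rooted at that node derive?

{ }

[P [Q { [P [Q { [P [Q { [P [Q { }]] }]] }] [P [Q { }]]] }] [P [Q { [P [Q { }]] }] [P [Q { }] [P [Q { }]]]]]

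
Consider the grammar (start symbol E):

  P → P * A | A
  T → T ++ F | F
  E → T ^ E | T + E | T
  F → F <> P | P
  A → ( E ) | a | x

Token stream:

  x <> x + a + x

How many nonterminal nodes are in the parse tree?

18

[E [T [F [F [P [A x]]] <> [P [A x]]]] + [E [T [F [P [A a]]]] + [E [T [F [P [A x]]]]]]]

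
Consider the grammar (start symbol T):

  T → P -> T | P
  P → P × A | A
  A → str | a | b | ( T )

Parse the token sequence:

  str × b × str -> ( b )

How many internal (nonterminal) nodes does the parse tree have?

[T [P [P [P [A str]] × [A b]] × [A str]] -> [T [P [A ( [T [P [A b]]] )]]]]

13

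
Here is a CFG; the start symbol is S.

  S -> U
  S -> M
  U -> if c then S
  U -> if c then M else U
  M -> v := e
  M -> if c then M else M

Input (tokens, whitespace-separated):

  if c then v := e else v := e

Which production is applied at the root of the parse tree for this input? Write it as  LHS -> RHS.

[S [M if c then [M v := e] else [M v := e]]]

S -> M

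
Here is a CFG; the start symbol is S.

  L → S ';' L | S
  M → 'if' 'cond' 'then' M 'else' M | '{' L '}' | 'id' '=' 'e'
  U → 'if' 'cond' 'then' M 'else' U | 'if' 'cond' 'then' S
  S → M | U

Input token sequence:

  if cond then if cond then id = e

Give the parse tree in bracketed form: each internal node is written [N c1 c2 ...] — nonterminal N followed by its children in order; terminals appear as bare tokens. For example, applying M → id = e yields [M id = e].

[S [U if cond then [S [U if cond then [S [M id = e]]]]]]

S
U
if cond then S
if cond then U
if cond then if cond then S
if cond then if cond then M
if cond then if cond then id = e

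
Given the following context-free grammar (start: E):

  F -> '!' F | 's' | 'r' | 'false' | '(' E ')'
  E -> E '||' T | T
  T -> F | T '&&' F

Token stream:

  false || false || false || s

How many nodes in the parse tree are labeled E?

[E [E [E [E [T [F false]]] || [T [F false]]] || [T [F false]]] || [T [F s]]]

4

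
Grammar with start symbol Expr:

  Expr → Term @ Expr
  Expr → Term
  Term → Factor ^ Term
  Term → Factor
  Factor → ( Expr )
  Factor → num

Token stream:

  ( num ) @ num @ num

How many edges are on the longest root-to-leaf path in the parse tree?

[Expr [Term [Factor ( [Expr [Term [Factor num]]] )]] @ [Expr [Term [Factor num]] @ [Expr [Term [Factor num]]]]]

6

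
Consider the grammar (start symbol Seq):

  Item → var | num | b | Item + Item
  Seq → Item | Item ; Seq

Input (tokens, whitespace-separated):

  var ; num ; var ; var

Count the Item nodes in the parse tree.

4

[Seq [Item var] ; [Seq [Item num] ; [Seq [Item var] ; [Seq [Item var]]]]]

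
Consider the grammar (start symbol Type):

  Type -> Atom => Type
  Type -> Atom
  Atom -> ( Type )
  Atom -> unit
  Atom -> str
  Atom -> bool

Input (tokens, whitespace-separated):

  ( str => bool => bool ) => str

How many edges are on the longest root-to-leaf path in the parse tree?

6

[Type [Atom ( [Type [Atom str] => [Type [Atom bool] => [Type [Atom bool]]]] )] => [Type [Atom str]]]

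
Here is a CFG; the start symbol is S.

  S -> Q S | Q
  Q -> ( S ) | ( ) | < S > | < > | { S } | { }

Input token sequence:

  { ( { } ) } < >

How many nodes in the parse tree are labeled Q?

4

[S [Q { [S [Q ( [S [Q { }]] )]] }] [S [Q < >]]]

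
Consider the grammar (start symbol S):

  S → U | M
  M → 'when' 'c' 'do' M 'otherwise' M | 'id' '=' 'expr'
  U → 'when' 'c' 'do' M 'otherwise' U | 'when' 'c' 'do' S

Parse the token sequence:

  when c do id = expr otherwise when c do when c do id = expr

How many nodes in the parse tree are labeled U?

[S [U when c do [M id = expr] otherwise [U when c do [S [U when c do [S [M id = expr]]]]]]]

3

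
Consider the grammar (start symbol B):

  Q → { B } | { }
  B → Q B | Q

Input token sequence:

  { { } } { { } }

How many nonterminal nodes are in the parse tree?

8

[B [Q { [B [Q { }]] }] [B [Q { [B [Q { }]] }]]]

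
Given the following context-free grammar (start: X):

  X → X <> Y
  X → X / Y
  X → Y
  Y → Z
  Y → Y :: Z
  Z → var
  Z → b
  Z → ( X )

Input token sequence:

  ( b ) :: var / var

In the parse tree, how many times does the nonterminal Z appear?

4

[X [X [Y [Y [Z ( [X [Y [Z b]]] )]] :: [Z var]]] / [Y [Z var]]]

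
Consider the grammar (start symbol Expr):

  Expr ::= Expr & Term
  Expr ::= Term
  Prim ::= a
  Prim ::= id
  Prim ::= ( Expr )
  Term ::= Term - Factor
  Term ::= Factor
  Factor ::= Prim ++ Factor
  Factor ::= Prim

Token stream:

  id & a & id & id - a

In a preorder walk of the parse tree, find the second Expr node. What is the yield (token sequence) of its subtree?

[Expr [Expr [Expr [Expr [Term [Factor [Prim id]]]] & [Term [Factor [Prim a]]]] & [Term [Factor [Prim id]]]] & [Term [Term [Factor [Prim id]]] - [Factor [Prim a]]]]

id & a & id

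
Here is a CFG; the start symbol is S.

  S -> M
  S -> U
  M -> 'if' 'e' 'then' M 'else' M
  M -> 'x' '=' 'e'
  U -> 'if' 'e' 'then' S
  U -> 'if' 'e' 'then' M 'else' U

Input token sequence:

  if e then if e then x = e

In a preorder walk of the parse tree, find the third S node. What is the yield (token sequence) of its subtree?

x = e

[S [U if e then [S [U if e then [S [M x = e]]]]]]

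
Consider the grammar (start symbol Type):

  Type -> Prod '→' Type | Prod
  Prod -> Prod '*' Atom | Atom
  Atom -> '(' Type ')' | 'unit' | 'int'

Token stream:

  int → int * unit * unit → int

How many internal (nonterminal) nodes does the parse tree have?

13

[Type [Prod [Atom int]] → [Type [Prod [Prod [Prod [Atom int]] * [Atom unit]] * [Atom unit]] → [Type [Prod [Atom int]]]]]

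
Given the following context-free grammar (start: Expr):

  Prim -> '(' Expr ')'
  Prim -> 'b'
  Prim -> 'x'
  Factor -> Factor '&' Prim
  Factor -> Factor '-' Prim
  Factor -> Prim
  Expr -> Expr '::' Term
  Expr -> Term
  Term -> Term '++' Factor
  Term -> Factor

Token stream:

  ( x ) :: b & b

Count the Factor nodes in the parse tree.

[Expr [Expr [Term [Factor [Prim ( [Expr [Term [Factor [Prim x]]]] )]]]] :: [Term [Factor [Factor [Prim b]] & [Prim b]]]]

4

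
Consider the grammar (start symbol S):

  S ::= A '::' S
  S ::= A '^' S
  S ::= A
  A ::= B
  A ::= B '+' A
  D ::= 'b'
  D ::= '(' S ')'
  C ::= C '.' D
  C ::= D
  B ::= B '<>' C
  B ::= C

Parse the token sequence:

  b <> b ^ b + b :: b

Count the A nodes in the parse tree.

4

[S [A [B [B [C [D b]]] <> [C [D b]]]] ^ [S [A [B [C [D b]]] + [A [B [C [D b]]]]] :: [S [A [B [C [D b]]]]]]]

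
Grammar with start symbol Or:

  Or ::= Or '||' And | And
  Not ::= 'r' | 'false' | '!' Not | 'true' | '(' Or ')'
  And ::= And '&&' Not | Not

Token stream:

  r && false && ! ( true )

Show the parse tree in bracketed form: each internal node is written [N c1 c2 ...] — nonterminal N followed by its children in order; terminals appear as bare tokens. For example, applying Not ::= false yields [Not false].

Or
And
And && Not
And && Not && Not
Not && Not && Not
r && Not && Not
r && false && Not
r && false && ! Not
r && false && ! ( Or )
r && false && ! ( And )
r && false && ! ( Not )
r && false && ! ( true )

[Or [And [And [And [Not r]] && [Not false]] && [Not ! [Not ( [Or [And [Not true]]] )]]]]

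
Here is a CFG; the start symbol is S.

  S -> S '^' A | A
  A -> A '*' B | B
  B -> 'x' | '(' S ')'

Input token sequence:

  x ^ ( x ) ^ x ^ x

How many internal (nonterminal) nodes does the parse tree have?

15

[S [S [S [S [A [B x]]] ^ [A [B ( [S [A [B x]]] )]]] ^ [A [B x]]] ^ [A [B x]]]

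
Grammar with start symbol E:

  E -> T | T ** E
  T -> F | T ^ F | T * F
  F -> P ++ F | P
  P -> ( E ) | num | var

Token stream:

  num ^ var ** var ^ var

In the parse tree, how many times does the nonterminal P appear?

[E [T [T [F [P num]]] ^ [F [P var]]] ** [E [T [T [F [P var]]] ^ [F [P var]]]]]

4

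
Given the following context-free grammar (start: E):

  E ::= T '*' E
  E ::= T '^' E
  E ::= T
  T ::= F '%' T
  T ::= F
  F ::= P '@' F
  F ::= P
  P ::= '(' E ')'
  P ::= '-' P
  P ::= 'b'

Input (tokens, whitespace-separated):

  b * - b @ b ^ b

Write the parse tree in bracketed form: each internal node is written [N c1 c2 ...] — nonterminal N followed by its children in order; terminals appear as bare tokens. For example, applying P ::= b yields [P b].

E
T * E
F * E
P * E
b * E
b * T ^ E
b * F ^ E
b * P @ F ^ E
b * - P @ F ^ E
b * - b @ F ^ E
b * - b @ P ^ E
b * - b @ b ^ E
b * - b @ b ^ T
b * - b @ b ^ F
b * - b @ b ^ P
b * - b @ b ^ b

[E [T [F [P b]]] * [E [T [F [P - [P b]] @ [F [P b]]]] ^ [E [T [F [P b]]]]]]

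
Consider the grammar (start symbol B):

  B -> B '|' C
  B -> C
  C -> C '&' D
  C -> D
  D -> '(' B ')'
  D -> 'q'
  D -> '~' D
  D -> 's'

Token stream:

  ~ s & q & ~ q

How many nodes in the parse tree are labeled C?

3

[B [C [C [C [D ~ [D s]]] & [D q]] & [D ~ [D q]]]]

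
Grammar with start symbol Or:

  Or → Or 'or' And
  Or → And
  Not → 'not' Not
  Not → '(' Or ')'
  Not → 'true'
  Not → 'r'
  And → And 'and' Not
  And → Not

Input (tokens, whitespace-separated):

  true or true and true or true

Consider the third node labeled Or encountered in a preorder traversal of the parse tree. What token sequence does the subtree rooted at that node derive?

true

[Or [Or [Or [And [Not true]]] or [And [And [Not true]] and [Not true]]] or [And [Not true]]]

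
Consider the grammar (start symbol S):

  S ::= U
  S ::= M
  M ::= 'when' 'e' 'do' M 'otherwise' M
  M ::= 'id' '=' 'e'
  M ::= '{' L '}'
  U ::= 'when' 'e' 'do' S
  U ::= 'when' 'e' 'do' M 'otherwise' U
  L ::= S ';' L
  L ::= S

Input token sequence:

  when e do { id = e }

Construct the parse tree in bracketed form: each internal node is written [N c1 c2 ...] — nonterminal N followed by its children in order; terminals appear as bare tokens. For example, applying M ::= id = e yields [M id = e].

[S [U when e do [S [M { [L [S [M id = e]]] }]]]]

S
U
when e do S
when e do M
when e do { L }
when e do { S }
when e do { M }
when e do { id = e }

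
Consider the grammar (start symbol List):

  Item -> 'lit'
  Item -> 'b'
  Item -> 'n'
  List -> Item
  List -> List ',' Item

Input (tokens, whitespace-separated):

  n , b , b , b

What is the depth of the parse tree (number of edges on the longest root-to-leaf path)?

[List [List [List [List [Item n]] , [Item b]] , [Item b]] , [Item b]]

5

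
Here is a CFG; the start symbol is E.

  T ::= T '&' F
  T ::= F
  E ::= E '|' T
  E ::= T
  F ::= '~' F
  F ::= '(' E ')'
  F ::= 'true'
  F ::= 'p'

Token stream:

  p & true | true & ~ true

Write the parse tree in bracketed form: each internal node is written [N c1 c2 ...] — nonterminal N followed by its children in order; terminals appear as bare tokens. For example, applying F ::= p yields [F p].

E
E | T
T | T
T & F | T
F & F | T
p & F | T
p & true | T
p & true | T & F
p & true | F & F
p & true | true & F
p & true | true & ~ F
p & true | true & ~ true

[E [E [T [T [F p]] & [F true]]] | [T [T [F true]] & [F ~ [F true]]]]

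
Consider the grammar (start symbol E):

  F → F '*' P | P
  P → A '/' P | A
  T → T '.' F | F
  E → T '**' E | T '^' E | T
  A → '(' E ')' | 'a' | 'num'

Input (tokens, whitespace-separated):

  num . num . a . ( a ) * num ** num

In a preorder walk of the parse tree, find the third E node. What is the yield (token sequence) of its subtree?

[E [T [T [T [T [F [P [A num]]]] . [F [P [A num]]]] . [F [P [A a]]]] . [F [F [P [A ( [E [T [F [P [A a]]]]] )]]] * [P [A num]]]] ** [E [T [F [P [A num]]]]]]

num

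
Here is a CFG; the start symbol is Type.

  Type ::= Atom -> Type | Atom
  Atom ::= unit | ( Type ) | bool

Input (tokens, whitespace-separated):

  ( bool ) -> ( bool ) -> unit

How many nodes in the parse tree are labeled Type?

[Type [Atom ( [Type [Atom bool]] )] -> [Type [Atom ( [Type [Atom bool]] )] -> [Type [Atom unit]]]]

5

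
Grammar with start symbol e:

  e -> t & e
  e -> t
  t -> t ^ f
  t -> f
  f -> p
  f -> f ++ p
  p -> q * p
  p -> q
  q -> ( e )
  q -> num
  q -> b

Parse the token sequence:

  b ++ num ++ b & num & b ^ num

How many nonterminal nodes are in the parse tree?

25

[e [t [f [f [f [p [q b]]] ++ [p [q num]]] ++ [p [q b]]]] & [e [t [f [p [q num]]]] & [e [t [t [f [p [q b]]]] ^ [f [p [q num]]]]]]]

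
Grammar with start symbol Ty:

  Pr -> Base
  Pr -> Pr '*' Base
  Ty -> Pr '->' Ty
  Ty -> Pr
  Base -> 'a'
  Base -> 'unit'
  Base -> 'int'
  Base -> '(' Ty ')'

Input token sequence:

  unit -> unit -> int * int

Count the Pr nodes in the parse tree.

[Ty [Pr [Base unit]] -> [Ty [Pr [Base unit]] -> [Ty [Pr [Pr [Base int]] * [Base int]]]]]

4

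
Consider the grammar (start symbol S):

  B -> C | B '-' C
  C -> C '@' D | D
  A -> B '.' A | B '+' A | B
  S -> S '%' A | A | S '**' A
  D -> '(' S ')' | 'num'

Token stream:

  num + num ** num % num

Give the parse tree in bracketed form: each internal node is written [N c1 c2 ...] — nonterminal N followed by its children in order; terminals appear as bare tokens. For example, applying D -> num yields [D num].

[S [S [S [A [B [C [D num]]] + [A [B [C [D num]]]]]] ** [A [B [C [D num]]]]] % [A [B [C [D num]]]]]

S
S % A
S ** A % A
A ** A % A
B + A ** A % A
C + A ** A % A
D + A ** A % A
num + A ** A % A
num + B ** A % A
num + C ** A % A
num + D ** A % A
num + num ** A % A
num + num ** B % A
num + num ** C % A
num + num ** D % A
num + num ** num % A
num + num ** num % B
num + num ** num % C
num + num ** num % D
num + num ** num % num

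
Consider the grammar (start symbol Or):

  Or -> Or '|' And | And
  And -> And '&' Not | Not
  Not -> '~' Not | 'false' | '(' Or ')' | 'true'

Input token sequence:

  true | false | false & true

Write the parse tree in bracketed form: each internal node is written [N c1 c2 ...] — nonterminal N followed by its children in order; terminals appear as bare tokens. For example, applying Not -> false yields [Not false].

Or
Or | And
Or | And | And
And | And | And
Not | And | And
true | And | And
true | Not | And
true | false | And
true | false | And & Not
true | false | Not & Not
true | false | false & Not
true | false | false & true

[Or [Or [Or [And [Not true]]] | [And [Not false]]] | [And [And [Not false]] & [Not true]]]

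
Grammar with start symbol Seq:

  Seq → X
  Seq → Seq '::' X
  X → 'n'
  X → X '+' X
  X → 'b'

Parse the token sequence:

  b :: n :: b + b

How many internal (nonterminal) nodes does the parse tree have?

8

[Seq [Seq [Seq [X b]] :: [X n]] :: [X [X b] + [X b]]]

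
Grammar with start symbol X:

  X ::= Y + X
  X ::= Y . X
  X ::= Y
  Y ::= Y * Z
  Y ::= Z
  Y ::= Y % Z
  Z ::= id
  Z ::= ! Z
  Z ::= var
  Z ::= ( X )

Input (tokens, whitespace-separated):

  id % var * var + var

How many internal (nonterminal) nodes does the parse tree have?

10

[X [Y [Y [Y [Z id]] % [Z var]] * [Z var]] + [X [Y [Z var]]]]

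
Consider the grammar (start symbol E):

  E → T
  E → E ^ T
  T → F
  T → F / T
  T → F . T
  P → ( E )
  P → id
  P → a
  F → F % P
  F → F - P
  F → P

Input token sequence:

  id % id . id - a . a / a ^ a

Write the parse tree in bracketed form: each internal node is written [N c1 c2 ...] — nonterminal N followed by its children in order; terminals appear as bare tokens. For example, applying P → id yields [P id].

E
E ^ T
T ^ T
F . T ^ T
F % P . T ^ T
P % P . T ^ T
id % P . T ^ T
id % id . T ^ T
id % id . F . T ^ T
id % id . F - P . T ^ T
id % id . P - P . T ^ T
id % id . id - P . T ^ T
id % id . id - a . T ^ T
id % id . id - a . F / T ^ T
id % id . id - a . P / T ^ T
id % id . id - a . a / T ^ T
id % id . id - a . a / F ^ T
id % id . id - a . a / P ^ T
id % id . id - a . a / a ^ T
id % id . id - a . a / a ^ F
id % id . id - a . a / a ^ P
id % id . id - a . a / a ^ a

[E [E [T [F [F [P id]] % [P id]] . [T [F [F [P id]] - [P a]] . [T [F [P a]] / [T [F [P a]]]]]]] ^ [T [F [P a]]]]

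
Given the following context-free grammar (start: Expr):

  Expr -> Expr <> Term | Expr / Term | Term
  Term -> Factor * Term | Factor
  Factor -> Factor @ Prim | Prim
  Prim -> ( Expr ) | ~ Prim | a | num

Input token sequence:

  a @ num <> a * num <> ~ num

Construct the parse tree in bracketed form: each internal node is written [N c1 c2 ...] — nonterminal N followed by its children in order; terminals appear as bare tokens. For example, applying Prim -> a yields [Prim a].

Expr
Expr <> Term
Expr <> Term <> Term
Term <> Term <> Term
Factor <> Term <> Term
Factor @ Prim <> Term <> Term
Prim @ Prim <> Term <> Term
a @ Prim <> Term <> Term
a @ num <> Term <> Term
a @ num <> Factor * Term <> Term
a @ num <> Prim * Term <> Term
a @ num <> a * Term <> Term
a @ num <> a * Factor <> Term
a @ num <> a * Prim <> Term
a @ num <> a * num <> Term
a @ num <> a * num <> Factor
a @ num <> a * num <> Prim
a @ num <> a * num <> ~ Prim
a @ num <> a * num <> ~ num

[Expr [Expr [Expr [Term [Factor [Factor [Prim a]] @ [Prim num]]]] <> [Term [Factor [Prim a]] * [Term [Factor [Prim num]]]]] <> [Term [Factor [Prim ~ [Prim num]]]]]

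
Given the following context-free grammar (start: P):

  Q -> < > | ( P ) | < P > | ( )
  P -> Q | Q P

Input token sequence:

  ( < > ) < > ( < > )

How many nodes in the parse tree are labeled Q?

5

[P [Q ( [P [Q < >]] )] [P [Q < >] [P [Q ( [P [Q < >]] )]]]]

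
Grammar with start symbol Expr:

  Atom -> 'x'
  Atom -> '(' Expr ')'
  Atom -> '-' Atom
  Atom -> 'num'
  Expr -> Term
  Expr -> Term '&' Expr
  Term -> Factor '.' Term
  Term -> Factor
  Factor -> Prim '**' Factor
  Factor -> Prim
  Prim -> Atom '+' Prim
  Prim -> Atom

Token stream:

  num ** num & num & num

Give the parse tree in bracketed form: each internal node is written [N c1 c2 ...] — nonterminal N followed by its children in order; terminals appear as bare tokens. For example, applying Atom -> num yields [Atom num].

[Expr [Term [Factor [Prim [Atom num]] ** [Factor [Prim [Atom num]]]]] & [Expr [Term [Factor [Prim [Atom num]]]] & [Expr [Term [Factor [Prim [Atom num]]]]]]]

Expr
Term & Expr
Factor & Expr
Prim ** Factor & Expr
Atom ** Factor & Expr
num ** Factor & Expr
num ** Prim & Expr
num ** Atom & Expr
num ** num & Expr
num ** num & Term & Expr
num ** num & Factor & Expr
num ** num & Prim & Expr
num ** num & Atom & Expr
num ** num & num & Expr
num ** num & num & Term
num ** num & num & Factor
num ** num & num & Prim
num ** num & num & Atom
num ** num & num & num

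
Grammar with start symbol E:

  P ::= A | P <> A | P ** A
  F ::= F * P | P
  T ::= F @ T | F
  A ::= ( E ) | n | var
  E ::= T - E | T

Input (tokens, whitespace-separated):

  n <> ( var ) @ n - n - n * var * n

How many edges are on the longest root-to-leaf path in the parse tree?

[E [T [F [P [P [A n]] <> [A ( [E [T [F [P [A var]]]]] )]]] @ [T [F [P [A n]]]]] - [E [T [F [P [A n]]]] - [E [T [F [F [F [P [A n]]] * [P [A var]]] * [P [A n]]]]]]]

10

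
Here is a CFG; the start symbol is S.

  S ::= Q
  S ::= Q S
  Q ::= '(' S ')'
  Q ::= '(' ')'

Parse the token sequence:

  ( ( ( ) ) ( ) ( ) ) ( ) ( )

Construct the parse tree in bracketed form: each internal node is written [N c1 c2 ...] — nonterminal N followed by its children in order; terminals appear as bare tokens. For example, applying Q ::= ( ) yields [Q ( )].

S
Q S
( S ) S
( Q S ) S
( ( S ) S ) S
( ( Q ) S ) S
( ( ( ) ) S ) S
( ( ( ) ) Q S ) S
( ( ( ) ) ( ) S ) S
( ( ( ) ) ( ) Q ) S
( ( ( ) ) ( ) ( ) ) S
( ( ( ) ) ( ) ( ) ) Q S
( ( ( ) ) ( ) ( ) ) ( ) S
( ( ( ) ) ( ) ( ) ) ( ) Q
( ( ( ) ) ( ) ( ) ) ( ) ( )

[S [Q ( [S [Q ( [S [Q ( )]] )] [S [Q ( )] [S [Q ( )]]]] )] [S [Q ( )] [S [Q ( )]]]]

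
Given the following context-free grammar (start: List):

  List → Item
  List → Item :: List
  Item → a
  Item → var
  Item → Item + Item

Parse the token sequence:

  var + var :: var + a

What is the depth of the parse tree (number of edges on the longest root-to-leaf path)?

[List [Item [Item var] + [Item var]] :: [List [Item [Item var] + [Item a]]]]

4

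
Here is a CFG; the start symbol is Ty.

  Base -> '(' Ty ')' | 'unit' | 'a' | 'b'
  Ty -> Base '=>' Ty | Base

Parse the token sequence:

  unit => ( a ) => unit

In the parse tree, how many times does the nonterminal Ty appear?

[Ty [Base unit] => [Ty [Base ( [Ty [Base a]] )] => [Ty [Base unit]]]]

4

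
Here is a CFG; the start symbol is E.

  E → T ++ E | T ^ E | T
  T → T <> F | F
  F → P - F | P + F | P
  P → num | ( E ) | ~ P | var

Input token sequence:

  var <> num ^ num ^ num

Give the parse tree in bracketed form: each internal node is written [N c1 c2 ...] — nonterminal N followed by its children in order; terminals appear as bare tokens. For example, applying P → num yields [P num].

E
T ^ E
T <> F ^ E
F <> F ^ E
P <> F ^ E
var <> F ^ E
var <> P ^ E
var <> num ^ E
var <> num ^ T ^ E
var <> num ^ F ^ E
var <> num ^ P ^ E
var <> num ^ num ^ E
var <> num ^ num ^ T
var <> num ^ num ^ F
var <> num ^ num ^ P
var <> num ^ num ^ num

[E [T [T [F [P var]]] <> [F [P num]]] ^ [E [T [F [P num]]] ^ [E [T [F [P num]]]]]]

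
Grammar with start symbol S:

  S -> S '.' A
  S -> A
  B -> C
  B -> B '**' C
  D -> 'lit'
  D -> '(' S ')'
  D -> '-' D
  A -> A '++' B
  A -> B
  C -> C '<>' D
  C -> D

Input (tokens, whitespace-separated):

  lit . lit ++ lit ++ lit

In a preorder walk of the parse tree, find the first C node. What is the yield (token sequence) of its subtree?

lit

[S [S [A [B [C [D lit]]]]] . [A [A [A [B [C [D lit]]]] ++ [B [C [D lit]]]] ++ [B [C [D lit]]]]]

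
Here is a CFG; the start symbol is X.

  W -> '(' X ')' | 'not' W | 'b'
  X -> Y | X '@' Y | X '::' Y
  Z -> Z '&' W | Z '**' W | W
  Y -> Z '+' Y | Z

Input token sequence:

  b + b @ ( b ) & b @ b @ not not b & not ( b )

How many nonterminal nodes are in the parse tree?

34

[X [X [X [X [Y [Z [W b]] + [Y [Z [W b]]]]] @ [Y [Z [Z [W ( [X [Y [Z [W b]]]] )]] & [W b]]]] @ [Y [Z [W b]]]] @ [Y [Z [Z [W not [W not [W b]]]] & [W not [W ( [X [Y [Z [W b]]]] )]]]]]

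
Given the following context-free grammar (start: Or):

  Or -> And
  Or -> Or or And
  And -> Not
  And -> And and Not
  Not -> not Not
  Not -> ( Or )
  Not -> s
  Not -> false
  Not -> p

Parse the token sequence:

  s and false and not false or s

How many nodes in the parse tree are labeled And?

4

[Or [Or [And [And [And [Not s]] and [Not false]] and [Not not [Not false]]]] or [And [Not s]]]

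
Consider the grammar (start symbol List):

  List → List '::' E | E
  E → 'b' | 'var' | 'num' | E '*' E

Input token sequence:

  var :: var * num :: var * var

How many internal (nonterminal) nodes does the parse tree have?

[List [List [List [E var]] :: [E [E var] * [E num]]] :: [E [E var] * [E var]]]

10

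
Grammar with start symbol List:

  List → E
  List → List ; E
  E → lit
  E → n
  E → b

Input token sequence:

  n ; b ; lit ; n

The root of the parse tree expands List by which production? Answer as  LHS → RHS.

[List [List [List [List [E n]] ; [E b]] ; [E lit]] ; [E n]]

List → List ; E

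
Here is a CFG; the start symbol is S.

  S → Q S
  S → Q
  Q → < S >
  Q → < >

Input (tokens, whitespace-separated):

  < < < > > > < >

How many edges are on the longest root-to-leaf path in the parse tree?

[S [Q < [S [Q < [S [Q < >]] >]] >] [S [Q < >]]]

6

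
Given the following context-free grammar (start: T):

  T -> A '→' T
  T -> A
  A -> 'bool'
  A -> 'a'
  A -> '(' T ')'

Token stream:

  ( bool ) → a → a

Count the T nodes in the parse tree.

[T [A ( [T [A bool]] )] → [T [A a] → [T [A a]]]]

4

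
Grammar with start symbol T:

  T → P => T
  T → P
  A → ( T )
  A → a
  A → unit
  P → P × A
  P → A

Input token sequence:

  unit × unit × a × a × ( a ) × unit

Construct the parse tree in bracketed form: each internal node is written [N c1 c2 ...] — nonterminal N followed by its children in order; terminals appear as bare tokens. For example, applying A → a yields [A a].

T
P
P × A
P × A × A
P × A × A × A
P × A × A × A × A
P × A × A × A × A × A
A × A × A × A × A × A
unit × A × A × A × A × A
unit × unit × A × A × A × A
unit × unit × a × A × A × A
unit × unit × a × a × A × A
unit × unit × a × a × ( T ) × A
unit × unit × a × a × ( P ) × A
unit × unit × a × a × ( A ) × A
unit × unit × a × a × ( a ) × A
unit × unit × a × a × ( a ) × unit

[T [P [P [P [P [P [P [A unit]] × [A unit]] × [A a]] × [A a]] × [A ( [T [P [A a]]] )]] × [A unit]]]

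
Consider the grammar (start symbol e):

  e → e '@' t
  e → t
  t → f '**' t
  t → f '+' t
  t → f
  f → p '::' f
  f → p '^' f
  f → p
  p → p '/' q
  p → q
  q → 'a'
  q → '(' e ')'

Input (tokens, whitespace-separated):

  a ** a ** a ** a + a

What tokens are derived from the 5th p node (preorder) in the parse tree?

a

[e [t [f [p [q a]]] ** [t [f [p [q a]]] ** [t [f [p [q a]]] ** [t [f [p [q a]]] + [t [f [p [q a]]]]]]]]]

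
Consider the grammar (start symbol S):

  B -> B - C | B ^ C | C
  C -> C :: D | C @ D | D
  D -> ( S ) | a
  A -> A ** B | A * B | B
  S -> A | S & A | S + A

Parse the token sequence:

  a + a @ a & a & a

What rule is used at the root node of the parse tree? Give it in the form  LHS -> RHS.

S -> S & A

[S [S [S [S [A [B [C [D a]]]]] + [A [B [C [C [D a]] @ [D a]]]]] & [A [B [C [D a]]]]] & [A [B [C [D a]]]]]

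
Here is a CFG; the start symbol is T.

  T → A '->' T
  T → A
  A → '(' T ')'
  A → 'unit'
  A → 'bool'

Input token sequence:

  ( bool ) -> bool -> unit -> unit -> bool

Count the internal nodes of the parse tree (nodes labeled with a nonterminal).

[T [A ( [T [A bool]] )] -> [T [A bool] -> [T [A unit] -> [T [A unit] -> [T [A bool]]]]]]

12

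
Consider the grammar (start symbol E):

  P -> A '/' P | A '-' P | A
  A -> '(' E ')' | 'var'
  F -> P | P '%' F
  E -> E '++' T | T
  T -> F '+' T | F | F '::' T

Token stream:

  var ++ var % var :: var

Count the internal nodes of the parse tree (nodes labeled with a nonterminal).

[E [E [T [F [P [A var]]]]] ++ [T [F [P [A var]] % [F [P [A var]]]] :: [T [F [P [A var]]]]]]

17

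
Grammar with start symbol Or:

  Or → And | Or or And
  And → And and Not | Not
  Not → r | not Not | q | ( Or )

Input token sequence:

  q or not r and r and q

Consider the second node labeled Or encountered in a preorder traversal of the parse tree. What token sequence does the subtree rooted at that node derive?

q

[Or [Or [And [Not q]]] or [And [And [And [Not not [Not r]]] and [Not r]] and [Not q]]]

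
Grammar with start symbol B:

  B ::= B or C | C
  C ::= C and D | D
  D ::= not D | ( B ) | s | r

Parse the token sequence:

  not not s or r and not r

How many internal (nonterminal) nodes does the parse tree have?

[B [B [C [D not [D not [D s]]]]] or [C [C [D r]] and [D not [D r]]]]

11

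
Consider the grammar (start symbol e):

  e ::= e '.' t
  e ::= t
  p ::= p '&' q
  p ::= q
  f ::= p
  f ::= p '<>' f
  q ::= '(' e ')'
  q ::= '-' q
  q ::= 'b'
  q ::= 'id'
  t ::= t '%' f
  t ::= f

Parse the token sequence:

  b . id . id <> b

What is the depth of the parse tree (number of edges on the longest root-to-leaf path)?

7

[e [e [e [t [f [p [q b]]]]] . [t [f [p [q id]]]]] . [t [f [p [q id]] <> [f [p [q b]]]]]]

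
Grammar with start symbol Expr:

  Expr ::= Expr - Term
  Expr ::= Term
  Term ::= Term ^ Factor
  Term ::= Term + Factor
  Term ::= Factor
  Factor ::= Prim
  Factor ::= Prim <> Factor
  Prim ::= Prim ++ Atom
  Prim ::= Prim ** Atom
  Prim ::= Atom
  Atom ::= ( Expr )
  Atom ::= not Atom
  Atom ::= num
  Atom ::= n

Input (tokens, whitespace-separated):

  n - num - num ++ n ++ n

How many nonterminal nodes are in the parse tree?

19

[Expr [Expr [Expr [Term [Factor [Prim [Atom n]]]]] - [Term [Factor [Prim [Atom num]]]]] - [Term [Factor [Prim [Prim [Prim [Atom num]] ++ [Atom n]] ++ [Atom n]]]]]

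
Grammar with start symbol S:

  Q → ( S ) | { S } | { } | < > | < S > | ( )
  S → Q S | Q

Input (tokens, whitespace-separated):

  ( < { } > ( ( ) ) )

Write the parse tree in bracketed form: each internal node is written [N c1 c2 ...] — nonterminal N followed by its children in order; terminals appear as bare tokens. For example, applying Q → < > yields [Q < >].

S
Q
( S )
( Q S )
( < S > S )
( < Q > S )
( < { } > S )
( < { } > Q )
( < { } > ( S ) )
( < { } > ( Q ) )
( < { } > ( ( ) ) )

[S [Q ( [S [Q < [S [Q { }]] >] [S [Q ( [S [Q ( )]] )]]] )]]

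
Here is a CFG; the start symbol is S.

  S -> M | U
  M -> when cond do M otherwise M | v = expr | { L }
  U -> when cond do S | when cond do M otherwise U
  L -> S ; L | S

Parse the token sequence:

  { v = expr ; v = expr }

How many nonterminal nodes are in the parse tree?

8

[S [M { [L [S [M v = expr]] ; [L [S [M v = expr]]]] }]]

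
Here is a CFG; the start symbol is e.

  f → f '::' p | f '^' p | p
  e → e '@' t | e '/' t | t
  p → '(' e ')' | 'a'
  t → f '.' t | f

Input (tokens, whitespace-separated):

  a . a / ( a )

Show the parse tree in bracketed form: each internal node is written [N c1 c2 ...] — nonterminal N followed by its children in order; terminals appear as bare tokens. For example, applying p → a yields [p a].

e
e / t
t / t
f . t / t
p . t / t
a . t / t
a . f / t
a . p / t
a . a / t
a . a / f
a . a / p
a . a / ( e )
a . a / ( t )
a . a / ( f )
a . a / ( p )
a . a / ( a )

[e [e [t [f [p a]] . [t [f [p a]]]]] / [t [f [p ( [e [t [f [p a]]]] )]]]]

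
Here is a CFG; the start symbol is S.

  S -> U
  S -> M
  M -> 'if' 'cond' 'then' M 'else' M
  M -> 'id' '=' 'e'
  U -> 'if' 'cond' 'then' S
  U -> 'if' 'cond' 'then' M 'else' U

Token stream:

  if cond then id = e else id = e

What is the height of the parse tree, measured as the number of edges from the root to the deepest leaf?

3

[S [M if cond then [M id = e] else [M id = e]]]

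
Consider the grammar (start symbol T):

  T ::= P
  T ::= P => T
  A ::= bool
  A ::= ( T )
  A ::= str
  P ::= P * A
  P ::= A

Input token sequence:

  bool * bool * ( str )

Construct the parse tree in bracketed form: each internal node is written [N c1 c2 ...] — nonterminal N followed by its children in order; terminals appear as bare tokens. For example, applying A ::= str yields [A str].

T
P
P * A
P * A * A
A * A * A
bool * A * A
bool * bool * A
bool * bool * ( T )
bool * bool * ( P )
bool * bool * ( A )
bool * bool * ( str )

[T [P [P [P [A bool]] * [A bool]] * [A ( [T [P [A str]]] )]]]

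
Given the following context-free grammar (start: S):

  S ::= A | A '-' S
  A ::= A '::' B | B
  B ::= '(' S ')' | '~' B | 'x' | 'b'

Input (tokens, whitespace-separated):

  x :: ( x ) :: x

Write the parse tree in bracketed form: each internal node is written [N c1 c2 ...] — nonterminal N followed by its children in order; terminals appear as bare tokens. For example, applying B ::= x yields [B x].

[S [A [A [A [B x]] :: [B ( [S [A [B x]]] )]] :: [B x]]]

S
A
A :: B
A :: B :: B
B :: B :: B
x :: B :: B
x :: ( S ) :: B
x :: ( A ) :: B
x :: ( B ) :: B
x :: ( x ) :: B
x :: ( x ) :: x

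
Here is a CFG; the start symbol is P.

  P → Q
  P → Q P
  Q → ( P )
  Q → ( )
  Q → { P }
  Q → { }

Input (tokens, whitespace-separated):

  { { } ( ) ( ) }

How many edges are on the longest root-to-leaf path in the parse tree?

6

[P [Q { [P [Q { }] [P [Q ( )] [P [Q ( )]]]] }]]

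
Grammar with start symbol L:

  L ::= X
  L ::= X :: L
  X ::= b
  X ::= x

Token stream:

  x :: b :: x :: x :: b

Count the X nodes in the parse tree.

[L [X x] :: [L [X b] :: [L [X x] :: [L [X x] :: [L [X b]]]]]]

5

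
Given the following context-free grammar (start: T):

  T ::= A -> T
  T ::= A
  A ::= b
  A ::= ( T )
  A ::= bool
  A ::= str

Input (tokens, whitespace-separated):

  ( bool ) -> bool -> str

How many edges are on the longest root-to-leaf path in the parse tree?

[T [A ( [T [A bool]] )] -> [T [A bool] -> [T [A str]]]]

4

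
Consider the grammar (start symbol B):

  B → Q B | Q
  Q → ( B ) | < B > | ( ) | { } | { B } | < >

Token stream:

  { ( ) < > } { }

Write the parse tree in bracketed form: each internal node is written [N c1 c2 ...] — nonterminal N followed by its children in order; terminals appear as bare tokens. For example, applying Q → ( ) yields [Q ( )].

B
Q B
{ B } B
{ Q B } B
{ ( ) B } B
{ ( ) Q } B
{ ( ) < > } B
{ ( ) < > } Q
{ ( ) < > } { }

[B [Q { [B [Q ( )] [B [Q < >]]] }] [B [Q { }]]]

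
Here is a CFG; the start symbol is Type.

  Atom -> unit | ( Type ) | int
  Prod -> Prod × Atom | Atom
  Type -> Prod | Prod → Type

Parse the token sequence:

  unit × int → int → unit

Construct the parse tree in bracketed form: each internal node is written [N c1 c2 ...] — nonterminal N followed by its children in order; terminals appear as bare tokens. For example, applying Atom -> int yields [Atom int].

Type
Prod → Type
Prod × Atom → Type
Atom × Atom → Type
unit × Atom → Type
unit × int → Type
unit × int → Prod → Type
unit × int → Atom → Type
unit × int → int → Type
unit × int → int → Prod
unit × int → int → Atom
unit × int → int → unit

[Type [Prod [Prod [Atom unit]] × [Atom int]] → [Type [Prod [Atom int]] → [Type [Prod [Atom unit]]]]]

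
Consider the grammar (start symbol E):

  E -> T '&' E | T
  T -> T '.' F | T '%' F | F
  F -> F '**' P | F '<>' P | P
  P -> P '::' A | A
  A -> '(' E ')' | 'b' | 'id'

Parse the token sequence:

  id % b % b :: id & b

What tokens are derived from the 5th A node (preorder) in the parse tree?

[E [T [T [T [F [P [A id]]]] % [F [P [A b]]]] % [F [P [P [A b]] :: [A id]]]] & [E [T [F [P [A b]]]]]]

b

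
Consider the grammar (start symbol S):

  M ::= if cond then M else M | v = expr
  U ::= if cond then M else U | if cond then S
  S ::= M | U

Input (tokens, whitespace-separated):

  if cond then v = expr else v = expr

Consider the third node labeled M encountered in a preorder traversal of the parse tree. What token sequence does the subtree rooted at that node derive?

v = expr

[S [M if cond then [M v = expr] else [M v = expr]]]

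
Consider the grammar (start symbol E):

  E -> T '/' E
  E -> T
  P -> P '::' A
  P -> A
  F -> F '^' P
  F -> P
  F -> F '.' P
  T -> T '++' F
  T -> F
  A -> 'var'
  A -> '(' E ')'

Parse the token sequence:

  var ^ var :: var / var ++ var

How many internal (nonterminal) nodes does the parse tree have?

19

[E [T [F [F [P [A var]]] ^ [P [P [A var]] :: [A var]]]] / [E [T [T [F [P [A var]]]] ++ [F [P [A var]]]]]]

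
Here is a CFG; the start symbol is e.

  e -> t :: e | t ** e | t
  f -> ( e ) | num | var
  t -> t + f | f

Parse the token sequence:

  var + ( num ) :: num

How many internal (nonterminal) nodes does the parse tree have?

11

[e [t [t [f var]] + [f ( [e [t [f num]]] )]] :: [e [t [f num]]]]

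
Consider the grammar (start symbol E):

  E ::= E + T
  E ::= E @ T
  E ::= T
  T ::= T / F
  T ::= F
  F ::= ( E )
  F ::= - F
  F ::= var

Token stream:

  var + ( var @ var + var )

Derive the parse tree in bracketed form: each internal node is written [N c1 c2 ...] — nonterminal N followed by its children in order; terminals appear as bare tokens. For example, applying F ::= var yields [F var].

E
E + T
T + T
F + T
var + T
var + F
var + ( E )
var + ( E + T )
var + ( E @ T + T )
var + ( T @ T + T )
var + ( F @ T + T )
var + ( var @ T + T )
var + ( var @ F + T )
var + ( var @ var + T )
var + ( var @ var + F )
var + ( var @ var + var )

[E [E [T [F var]]] + [T [F ( [E [E [E [T [F var]]] @ [T [F var]]] + [T [F var]]] )]]]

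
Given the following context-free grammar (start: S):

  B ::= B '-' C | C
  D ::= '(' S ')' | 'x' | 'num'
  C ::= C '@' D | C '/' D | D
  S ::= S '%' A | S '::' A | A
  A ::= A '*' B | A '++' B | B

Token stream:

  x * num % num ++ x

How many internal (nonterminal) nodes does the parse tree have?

18

[S [S [A [A [B [C [D x]]]] * [B [C [D num]]]]] % [A [A [B [C [D num]]]] ++ [B [C [D x]]]]]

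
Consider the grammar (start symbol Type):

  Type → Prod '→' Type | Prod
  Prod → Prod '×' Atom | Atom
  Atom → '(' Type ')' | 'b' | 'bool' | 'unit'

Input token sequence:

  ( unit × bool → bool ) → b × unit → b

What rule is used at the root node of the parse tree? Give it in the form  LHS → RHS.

[Type [Prod [Atom ( [Type [Prod [Prod [Atom unit]] × [Atom bool]] → [Type [Prod [Atom bool]]]] )]] → [Type [Prod [Prod [Atom b]] × [Atom unit]] → [Type [Prod [Atom b]]]]]

Type → Prod '→' Type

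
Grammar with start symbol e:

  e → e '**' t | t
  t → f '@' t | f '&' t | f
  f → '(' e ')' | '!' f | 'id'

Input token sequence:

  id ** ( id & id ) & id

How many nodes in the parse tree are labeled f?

[e [e [t [f id]]] ** [t [f ( [e [t [f id] & [t [f id]]]] )] & [t [f id]]]]

5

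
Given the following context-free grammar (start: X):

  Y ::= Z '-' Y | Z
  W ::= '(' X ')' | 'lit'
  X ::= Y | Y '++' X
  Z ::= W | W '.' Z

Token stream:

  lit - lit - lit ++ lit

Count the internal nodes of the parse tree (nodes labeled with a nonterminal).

[X [Y [Z [W lit]] - [Y [Z [W lit]] - [Y [Z [W lit]]]]] ++ [X [Y [Z [W lit]]]]]

14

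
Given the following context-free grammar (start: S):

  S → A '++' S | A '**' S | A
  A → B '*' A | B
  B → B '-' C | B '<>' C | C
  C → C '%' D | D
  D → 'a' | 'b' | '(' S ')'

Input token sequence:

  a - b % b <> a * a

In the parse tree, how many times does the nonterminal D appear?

5

[S [A [B [B [B [C [D a]]] - [C [C [D b]] % [D b]]] <> [C [D a]]] * [A [B [C [D a]]]]]]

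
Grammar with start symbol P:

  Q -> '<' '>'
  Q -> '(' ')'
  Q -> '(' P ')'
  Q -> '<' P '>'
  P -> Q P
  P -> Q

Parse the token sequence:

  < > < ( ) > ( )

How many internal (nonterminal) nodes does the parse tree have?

[P [Q < >] [P [Q < [P [Q ( )]] >] [P [Q ( )]]]]

8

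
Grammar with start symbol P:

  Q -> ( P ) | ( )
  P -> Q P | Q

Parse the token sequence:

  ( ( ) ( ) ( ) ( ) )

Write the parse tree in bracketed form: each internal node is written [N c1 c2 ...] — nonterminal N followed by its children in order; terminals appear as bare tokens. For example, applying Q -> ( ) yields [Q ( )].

P
Q
( P )
( Q P )
( ( ) P )
( ( ) Q P )
( ( ) ( ) P )
( ( ) ( ) Q P )
( ( ) ( ) ( ) P )
( ( ) ( ) ( ) Q )
( ( ) ( ) ( ) ( ) )

[P [Q ( [P [Q ( )] [P [Q ( )] [P [Q ( )] [P [Q ( )]]]]] )]]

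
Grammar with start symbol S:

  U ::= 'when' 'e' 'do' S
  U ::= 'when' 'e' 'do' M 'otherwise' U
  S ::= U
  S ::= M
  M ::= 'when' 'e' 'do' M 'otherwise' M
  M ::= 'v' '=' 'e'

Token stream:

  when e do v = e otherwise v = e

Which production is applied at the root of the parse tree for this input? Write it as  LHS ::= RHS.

S ::= M

[S [M when e do [M v = e] otherwise [M v = e]]]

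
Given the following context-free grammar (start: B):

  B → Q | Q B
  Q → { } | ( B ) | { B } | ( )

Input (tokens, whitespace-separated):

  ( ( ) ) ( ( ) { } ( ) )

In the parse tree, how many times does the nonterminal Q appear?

[B [Q ( [B [Q ( )]] )] [B [Q ( [B [Q ( )] [B [Q { }] [B [Q ( )]]]] )]]]

6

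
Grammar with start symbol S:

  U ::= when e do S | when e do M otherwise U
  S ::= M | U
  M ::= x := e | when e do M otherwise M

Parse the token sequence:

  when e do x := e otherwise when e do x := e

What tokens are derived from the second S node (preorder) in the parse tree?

[S [U when e do [M x := e] otherwise [U when e do [S [M x := e]]]]]

x := e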